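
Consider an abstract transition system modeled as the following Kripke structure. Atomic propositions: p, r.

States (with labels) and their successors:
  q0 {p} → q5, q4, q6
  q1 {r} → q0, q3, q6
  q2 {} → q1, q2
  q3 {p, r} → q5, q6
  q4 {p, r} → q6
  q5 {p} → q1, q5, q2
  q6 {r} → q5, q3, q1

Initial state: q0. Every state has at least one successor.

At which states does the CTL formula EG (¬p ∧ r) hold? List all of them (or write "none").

States satisfying ¬p ∧ r: {q1, q6}.
States satisfying EG (¬p ∧ r): {q1, q6}.

{q1, q6}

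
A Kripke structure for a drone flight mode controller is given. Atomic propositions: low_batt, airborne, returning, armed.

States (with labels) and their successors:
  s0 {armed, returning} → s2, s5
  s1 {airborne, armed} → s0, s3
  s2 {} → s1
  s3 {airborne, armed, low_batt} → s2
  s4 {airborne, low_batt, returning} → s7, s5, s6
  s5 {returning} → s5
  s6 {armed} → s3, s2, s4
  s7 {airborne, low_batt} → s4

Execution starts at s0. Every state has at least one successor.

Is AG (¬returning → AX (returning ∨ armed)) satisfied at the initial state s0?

States satisfying ¬returning → AX (returning ∨ armed): {s0, s1, s2, s4, s5, s7}.
States satisfying AG (¬returning → AX (returning ∨ armed)): {s5}.
s3 is reachable from s0 and violates ¬returning → AX (returning ∨ armed), so AG fails at s0.
s0 ∉ Sat(AG (¬returning → AX (returning ∨ armed))).

Does not hold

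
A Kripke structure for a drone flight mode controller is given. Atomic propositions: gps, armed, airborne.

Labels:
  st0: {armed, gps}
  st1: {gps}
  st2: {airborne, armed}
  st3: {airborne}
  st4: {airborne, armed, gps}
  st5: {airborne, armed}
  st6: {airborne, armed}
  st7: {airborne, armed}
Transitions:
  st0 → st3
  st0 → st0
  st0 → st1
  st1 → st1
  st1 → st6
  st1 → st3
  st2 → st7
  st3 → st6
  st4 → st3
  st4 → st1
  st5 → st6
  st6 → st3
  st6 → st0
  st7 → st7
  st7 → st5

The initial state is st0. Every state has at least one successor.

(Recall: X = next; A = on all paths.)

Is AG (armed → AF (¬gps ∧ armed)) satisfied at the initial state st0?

Violated

States satisfying armed → AF (¬gps ∧ armed): {st1, st2, st3, st5, st6, st7}.
States satisfying AG (armed → AF (¬gps ∧ armed)): ∅.
st0 is reachable from st0 and violates armed → AF (¬gps ∧ armed), so AG fails at st0.
st0 ∉ Sat(AG (armed → AF (¬gps ∧ armed))).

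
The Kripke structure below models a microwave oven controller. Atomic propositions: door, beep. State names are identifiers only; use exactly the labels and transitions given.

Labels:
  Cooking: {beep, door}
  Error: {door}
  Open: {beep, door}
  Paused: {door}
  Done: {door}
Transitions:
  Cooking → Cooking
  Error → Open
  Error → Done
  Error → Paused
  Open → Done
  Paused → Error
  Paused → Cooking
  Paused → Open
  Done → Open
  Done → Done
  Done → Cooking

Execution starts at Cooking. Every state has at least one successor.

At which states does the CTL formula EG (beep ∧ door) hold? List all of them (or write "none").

States satisfying beep ∧ door: {Cooking, Open}.
States satisfying EG (beep ∧ door): {Cooking}.

{Cooking}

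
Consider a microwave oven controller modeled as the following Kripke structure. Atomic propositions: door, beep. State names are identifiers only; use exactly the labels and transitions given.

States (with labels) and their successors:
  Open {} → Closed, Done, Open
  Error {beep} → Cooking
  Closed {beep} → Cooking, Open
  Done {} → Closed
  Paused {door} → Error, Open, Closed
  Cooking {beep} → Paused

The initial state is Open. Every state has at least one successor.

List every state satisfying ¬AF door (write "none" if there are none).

States satisfying door: {Paused}.
States satisfying AF door: {Error, Paused, Cooking}.
States satisfying ¬AF door: {Open, Closed, Done}.

{Open, Closed, Done}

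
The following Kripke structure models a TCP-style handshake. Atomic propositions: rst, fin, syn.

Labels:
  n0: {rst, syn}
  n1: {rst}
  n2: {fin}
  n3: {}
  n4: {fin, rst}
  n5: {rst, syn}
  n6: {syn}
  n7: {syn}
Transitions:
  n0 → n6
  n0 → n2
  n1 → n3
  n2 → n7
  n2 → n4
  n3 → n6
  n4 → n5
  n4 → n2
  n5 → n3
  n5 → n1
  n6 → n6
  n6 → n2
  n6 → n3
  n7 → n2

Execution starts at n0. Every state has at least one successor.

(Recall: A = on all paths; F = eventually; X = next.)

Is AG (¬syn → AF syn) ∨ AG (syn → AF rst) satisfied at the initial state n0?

States satisfying ¬syn → AF syn: {n0, n1, n3, n5, n6, n7}.
States satisfying AG (¬syn → AF syn): ∅.
States satisfying syn → AF rst: {n0, n1, n2, n3, n4, n5}.
States satisfying AG (syn → AF rst): ∅.
States satisfying AG (¬syn → AF syn) ∨ AG (syn → AF rst): ∅.
n0 ∉ Sat(AG (¬syn → AF syn) ∨ AG (syn → AF rst)).

Does not hold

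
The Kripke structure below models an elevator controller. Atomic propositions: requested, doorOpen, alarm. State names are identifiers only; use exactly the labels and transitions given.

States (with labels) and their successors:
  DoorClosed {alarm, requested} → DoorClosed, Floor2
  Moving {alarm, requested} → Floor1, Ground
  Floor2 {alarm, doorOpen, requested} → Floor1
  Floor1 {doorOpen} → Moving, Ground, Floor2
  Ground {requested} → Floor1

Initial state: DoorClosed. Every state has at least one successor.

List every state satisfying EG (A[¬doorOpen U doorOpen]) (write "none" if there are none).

{Moving, Floor2, Floor1, Ground}

States satisfying A[¬doorOpen U doorOpen]: {Moving, Floor2, Floor1, Ground}.
States satisfying EG (A[¬doorOpen U doorOpen]): {Moving, Floor2, Floor1, Ground}.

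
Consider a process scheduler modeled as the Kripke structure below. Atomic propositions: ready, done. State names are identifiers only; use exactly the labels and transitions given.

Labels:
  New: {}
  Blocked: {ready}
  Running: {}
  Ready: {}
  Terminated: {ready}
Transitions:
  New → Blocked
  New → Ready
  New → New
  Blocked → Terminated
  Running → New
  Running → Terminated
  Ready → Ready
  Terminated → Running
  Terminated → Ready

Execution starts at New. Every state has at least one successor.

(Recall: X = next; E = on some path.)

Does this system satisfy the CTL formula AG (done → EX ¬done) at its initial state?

Satisfied

States satisfying done → EX ¬done: {New, Blocked, Running, Ready, Terminated}.
States satisfying AG (done → EX ¬done): {New, Blocked, Running, Ready, Terminated}.
Every state reachable from New satisfies done → EX ¬done.
New ∈ Sat(AG (done → EX ¬done)).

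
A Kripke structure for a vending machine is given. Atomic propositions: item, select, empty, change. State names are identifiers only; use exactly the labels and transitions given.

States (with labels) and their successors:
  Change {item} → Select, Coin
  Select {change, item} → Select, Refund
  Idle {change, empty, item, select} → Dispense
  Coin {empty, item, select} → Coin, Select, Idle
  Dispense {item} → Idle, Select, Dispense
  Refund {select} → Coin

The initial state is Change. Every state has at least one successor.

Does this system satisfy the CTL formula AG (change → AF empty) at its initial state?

No

States satisfying change → AF empty: {Change, Idle, Coin, Dispense, Refund}.
States satisfying AG (change → AF empty): ∅.
Select is reachable from Change and violates change → AF empty, so AG fails at Change.
Change ∉ Sat(AG (change → AF empty)).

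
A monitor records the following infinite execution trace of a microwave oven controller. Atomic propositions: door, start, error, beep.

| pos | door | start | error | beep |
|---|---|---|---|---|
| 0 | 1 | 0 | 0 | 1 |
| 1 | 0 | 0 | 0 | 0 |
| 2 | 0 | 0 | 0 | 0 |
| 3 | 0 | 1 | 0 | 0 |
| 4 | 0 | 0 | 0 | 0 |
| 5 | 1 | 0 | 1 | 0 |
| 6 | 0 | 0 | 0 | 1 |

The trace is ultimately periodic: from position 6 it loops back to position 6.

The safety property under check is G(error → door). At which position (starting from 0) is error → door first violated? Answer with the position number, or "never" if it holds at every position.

never

error → door holds at every position 0..6, and those are all the positions the trace ever visits, so the invariant G(error → door) is never violated.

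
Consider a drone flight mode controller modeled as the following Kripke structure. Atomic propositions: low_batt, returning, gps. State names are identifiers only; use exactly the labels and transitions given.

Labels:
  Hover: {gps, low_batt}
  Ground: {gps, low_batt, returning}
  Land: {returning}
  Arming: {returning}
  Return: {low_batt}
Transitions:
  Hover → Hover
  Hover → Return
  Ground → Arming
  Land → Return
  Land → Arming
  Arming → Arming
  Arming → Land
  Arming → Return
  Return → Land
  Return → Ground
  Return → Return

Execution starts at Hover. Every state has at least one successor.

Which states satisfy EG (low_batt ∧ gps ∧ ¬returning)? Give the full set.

{Hover}

States satisfying low_batt ∧ gps ∧ ¬returning: {Hover}.
States satisfying EG (low_batt ∧ gps ∧ ¬returning): {Hover}.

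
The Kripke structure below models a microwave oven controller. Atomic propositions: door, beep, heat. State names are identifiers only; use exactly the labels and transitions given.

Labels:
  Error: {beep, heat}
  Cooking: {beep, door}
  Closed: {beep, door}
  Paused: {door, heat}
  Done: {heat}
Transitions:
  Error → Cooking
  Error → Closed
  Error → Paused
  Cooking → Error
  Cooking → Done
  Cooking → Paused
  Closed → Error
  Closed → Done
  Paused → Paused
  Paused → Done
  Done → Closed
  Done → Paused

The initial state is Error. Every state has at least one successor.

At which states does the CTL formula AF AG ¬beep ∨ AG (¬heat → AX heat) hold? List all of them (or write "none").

States satisfying AG ¬beep: ∅.
States satisfying AF AG ¬beep: ∅.
States satisfying ¬heat → AX heat: {Error, Cooking, Closed, Paused, Done}.
States satisfying AG (¬heat → AX heat): {Error, Cooking, Closed, Paused, Done}.
States satisfying AF AG ¬beep ∨ AG (¬heat → AX heat): {Error, Cooking, Closed, Paused, Done}.

{Error, Cooking, Closed, Paused, Done}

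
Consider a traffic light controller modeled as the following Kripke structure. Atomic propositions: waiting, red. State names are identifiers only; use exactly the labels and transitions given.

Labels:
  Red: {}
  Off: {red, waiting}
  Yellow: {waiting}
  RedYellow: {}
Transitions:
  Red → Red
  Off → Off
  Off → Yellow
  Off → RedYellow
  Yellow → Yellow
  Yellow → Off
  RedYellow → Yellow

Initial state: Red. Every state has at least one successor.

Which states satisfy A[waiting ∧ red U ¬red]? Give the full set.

States satisfying waiting ∧ red: {Off}.
States satisfying ¬red: {Red, Yellow, RedYellow}.
States satisfying A[waiting ∧ red U ¬red]: {Red, Yellow, RedYellow}.

{Red, Yellow, RedYellow}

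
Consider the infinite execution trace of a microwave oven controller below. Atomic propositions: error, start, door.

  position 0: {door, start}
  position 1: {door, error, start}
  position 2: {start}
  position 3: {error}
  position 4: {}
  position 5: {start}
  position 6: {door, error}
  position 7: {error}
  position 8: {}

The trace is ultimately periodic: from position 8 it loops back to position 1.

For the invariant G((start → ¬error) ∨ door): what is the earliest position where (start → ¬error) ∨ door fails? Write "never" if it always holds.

(start → ¬error) ∨ door holds at every position 0..8, and those are all the positions the trace ever visits, so the invariant G((start → ¬error) ∨ door) is never violated.

never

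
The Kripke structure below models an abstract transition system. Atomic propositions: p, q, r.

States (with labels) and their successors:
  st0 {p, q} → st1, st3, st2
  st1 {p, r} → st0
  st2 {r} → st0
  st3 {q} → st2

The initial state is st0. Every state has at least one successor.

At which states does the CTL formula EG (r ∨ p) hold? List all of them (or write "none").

{st0, st1, st2}

States satisfying r ∨ p: {st0, st1, st2}.
States satisfying EG (r ∨ p): {st0, st1, st2}.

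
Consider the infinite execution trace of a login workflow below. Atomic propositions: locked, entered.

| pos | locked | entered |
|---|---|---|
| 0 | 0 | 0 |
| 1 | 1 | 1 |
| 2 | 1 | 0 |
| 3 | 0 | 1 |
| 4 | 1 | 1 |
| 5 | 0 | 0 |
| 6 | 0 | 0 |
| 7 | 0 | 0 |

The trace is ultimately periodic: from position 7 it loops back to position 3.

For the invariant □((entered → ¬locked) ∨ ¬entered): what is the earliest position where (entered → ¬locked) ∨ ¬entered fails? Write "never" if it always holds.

Check (entered → ¬locked) ∨ ¬entered at each position in order: 0 ✓.
At position 1 the labels are {entered, locked}, so (entered → ¬locked) ∨ ¬entered is false there. This is the first violation.

1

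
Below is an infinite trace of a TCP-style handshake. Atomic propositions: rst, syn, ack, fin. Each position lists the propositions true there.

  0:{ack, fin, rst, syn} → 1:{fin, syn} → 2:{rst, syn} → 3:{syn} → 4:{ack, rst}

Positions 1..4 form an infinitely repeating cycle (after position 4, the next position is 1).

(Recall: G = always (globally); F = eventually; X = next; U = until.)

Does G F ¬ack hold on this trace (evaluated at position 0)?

Yes

F ¬ack holds at every position 0..4, and those are all positions ever visited, so G F ¬ack holds.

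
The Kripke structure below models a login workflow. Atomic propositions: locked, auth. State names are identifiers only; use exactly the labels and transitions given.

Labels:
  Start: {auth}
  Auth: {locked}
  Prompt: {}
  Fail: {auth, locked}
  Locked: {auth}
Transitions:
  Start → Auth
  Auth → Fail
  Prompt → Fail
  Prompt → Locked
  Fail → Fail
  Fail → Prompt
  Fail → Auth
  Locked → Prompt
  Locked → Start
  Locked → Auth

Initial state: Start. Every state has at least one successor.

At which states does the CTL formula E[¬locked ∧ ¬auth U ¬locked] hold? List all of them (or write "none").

States satisfying ¬locked ∧ ¬auth: {Prompt}.
States satisfying ¬locked: {Start, Prompt, Locked}.
States satisfying E[¬locked ∧ ¬auth U ¬locked]: {Start, Prompt, Locked}.

{Start, Prompt, Locked}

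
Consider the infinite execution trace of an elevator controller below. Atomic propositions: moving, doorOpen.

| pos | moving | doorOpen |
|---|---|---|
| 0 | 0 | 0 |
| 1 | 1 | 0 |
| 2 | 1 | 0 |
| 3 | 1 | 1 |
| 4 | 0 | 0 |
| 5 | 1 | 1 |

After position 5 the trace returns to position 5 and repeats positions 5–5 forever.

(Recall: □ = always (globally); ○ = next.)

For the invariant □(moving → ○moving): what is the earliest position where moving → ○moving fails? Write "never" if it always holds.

3

Check moving → ○moving at each position in order: 0 ✓, 1 ✓, 2 ✓.
At position 3 the labels are {doorOpen, moving} and the next position 4 has {}, so moving → ○moving is false there. This is the first violation.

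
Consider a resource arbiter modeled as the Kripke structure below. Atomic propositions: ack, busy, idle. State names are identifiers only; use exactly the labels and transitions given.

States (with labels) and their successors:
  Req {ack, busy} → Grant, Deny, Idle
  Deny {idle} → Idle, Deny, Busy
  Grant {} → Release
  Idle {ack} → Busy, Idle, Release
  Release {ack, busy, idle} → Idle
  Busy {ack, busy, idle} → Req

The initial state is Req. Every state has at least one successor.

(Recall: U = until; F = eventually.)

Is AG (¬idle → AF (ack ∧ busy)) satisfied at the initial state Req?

No

States satisfying ¬idle → AF (ack ∧ busy): {Req, Deny, Grant, Release, Busy}.
States satisfying AG (¬idle → AF (ack ∧ busy)): ∅.
Idle is reachable from Req and violates ¬idle → AF (ack ∧ busy), so AG fails at Req.
Req ∉ Sat(AG (¬idle → AF (ack ∧ busy))).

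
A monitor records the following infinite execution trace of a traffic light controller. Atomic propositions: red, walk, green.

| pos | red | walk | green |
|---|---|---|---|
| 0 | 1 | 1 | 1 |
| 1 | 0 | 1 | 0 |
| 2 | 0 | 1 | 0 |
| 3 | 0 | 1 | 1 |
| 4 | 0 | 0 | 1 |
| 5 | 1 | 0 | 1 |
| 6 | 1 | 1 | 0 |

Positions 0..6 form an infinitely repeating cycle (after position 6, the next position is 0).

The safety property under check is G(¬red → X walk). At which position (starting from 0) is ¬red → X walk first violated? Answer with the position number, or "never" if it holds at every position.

3

Check ¬red → X walk at each position in order: 0 ✓, 1 ✓, 2 ✓.
At position 3 the labels are {green, walk} and the next position 4 has {green}, so ¬red → X walk is false there. This is the first violation.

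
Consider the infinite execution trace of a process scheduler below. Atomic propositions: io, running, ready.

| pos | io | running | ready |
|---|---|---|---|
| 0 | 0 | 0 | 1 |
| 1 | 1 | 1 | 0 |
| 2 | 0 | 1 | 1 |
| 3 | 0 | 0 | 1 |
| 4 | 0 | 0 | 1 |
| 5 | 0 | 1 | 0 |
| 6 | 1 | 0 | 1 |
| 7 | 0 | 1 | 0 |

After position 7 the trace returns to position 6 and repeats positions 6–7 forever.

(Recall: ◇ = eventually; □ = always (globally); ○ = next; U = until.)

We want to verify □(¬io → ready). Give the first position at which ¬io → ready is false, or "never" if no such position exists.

5

Check ¬io → ready at each position in order: 0 ✓, 1 ✓, 2 ✓, 3 ✓, 4 ✓.
At position 5 the labels are {running}, so ¬io → ready is false there. This is the first violation.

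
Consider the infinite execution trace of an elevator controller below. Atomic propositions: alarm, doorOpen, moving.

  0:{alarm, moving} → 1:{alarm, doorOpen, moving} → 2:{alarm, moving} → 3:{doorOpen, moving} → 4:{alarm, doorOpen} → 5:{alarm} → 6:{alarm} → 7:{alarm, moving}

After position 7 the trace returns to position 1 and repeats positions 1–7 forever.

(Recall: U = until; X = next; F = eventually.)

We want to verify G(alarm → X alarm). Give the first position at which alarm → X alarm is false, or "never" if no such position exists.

2

Check alarm → X alarm at each position in order: 0 ✓, 1 ✓.
At position 2 the labels are {alarm, moving} and the next position 3 has {doorOpen, moving}, so alarm → X alarm is false there. This is the first violation.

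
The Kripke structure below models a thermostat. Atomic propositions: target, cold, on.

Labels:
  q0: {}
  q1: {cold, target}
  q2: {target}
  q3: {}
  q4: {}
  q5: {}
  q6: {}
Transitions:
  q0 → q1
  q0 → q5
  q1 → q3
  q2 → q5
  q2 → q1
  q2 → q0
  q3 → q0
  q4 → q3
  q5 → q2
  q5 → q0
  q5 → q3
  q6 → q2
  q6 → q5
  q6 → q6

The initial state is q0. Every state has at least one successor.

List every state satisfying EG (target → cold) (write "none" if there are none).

{q0, q1, q3, q4, q5, q6}

States satisfying target → cold: {q0, q1, q3, q4, q5, q6}.
States satisfying EG (target → cold): {q0, q1, q3, q4, q5, q6}.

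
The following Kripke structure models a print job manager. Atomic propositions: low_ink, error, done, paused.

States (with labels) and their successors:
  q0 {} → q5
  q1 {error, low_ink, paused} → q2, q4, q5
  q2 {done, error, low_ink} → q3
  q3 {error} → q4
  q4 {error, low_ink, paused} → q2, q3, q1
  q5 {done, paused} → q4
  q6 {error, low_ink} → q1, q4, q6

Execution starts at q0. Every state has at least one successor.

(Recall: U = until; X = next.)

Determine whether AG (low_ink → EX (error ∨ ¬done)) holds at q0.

States satisfying low_ink → EX (error ∨ ¬done): {q0, q1, q2, q3, q4, q5, q6}.
States satisfying AG (low_ink → EX (error ∨ ¬done)): {q0, q1, q2, q3, q4, q5, q6}.
Every state reachable from q0 satisfies low_ink → EX (error ∨ ¬done).
q0 ∈ Sat(AG (low_ink → EX (error ∨ ¬done))).

Yes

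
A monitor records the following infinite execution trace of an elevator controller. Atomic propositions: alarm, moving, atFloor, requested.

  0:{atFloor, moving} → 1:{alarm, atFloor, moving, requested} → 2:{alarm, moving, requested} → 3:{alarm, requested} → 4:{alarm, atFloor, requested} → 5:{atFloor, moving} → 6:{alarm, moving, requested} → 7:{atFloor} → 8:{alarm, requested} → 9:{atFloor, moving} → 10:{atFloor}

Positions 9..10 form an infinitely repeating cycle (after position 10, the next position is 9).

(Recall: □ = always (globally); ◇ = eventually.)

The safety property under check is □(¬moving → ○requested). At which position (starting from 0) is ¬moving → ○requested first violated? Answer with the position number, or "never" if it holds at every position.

4

Check ¬moving → ○requested at each position in order: 0 ✓, 1 ✓, 2 ✓, 3 ✓.
At position 4 the labels are {alarm, atFloor, requested} and the next position 5 has {atFloor, moving}, so ¬moving → ○requested is false there. This is the first violation.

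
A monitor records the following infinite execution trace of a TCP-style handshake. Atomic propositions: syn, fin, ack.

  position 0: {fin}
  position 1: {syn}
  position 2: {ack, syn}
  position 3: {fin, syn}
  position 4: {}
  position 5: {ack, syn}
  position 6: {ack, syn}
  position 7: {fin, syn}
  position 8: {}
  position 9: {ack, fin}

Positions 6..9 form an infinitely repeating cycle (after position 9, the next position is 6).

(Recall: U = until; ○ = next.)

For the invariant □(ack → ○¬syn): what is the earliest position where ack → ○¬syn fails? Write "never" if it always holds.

2

Check ack → ○¬syn at each position in order: 0 ✓, 1 ✓.
At position 2 the labels are {ack, syn} and the next position 3 has {fin, syn}, so ack → ○¬syn is false there. This is the first violation.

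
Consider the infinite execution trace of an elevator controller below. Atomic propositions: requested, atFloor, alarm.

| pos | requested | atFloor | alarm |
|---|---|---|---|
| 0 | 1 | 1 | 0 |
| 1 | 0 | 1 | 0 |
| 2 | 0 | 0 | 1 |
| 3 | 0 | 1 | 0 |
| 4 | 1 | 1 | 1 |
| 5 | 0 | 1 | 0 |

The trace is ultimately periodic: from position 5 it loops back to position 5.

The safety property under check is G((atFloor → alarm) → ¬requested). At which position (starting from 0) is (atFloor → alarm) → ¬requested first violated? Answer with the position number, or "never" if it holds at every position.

4

Check (atFloor → alarm) → ¬requested at each position in order: 0 ✓, 1 ✓, 2 ✓, 3 ✓.
At position 4 the labels are {alarm, atFloor, requested}, so (atFloor → alarm) → ¬requested is false there. This is the first violation.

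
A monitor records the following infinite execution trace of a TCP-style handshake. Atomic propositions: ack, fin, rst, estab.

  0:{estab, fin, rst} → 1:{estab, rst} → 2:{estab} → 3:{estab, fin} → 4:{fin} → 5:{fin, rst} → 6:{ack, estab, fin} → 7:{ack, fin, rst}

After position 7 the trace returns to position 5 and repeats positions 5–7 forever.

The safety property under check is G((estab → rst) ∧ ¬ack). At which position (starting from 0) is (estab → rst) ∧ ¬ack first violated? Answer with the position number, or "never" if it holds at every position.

Check (estab → rst) ∧ ¬ack at each position in order: 0 ✓, 1 ✓.
At position 2 the labels are {estab}, so (estab → rst) ∧ ¬ack is false there. This is the first violation.

2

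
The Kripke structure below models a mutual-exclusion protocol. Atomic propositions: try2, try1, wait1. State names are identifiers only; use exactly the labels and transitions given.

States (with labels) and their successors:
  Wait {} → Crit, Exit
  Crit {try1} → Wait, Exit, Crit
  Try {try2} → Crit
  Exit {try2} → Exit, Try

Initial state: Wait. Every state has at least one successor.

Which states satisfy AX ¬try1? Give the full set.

{Exit}

States satisfying ¬try1: {Wait, Try, Exit}.
States satisfying AX ¬try1: {Exit}.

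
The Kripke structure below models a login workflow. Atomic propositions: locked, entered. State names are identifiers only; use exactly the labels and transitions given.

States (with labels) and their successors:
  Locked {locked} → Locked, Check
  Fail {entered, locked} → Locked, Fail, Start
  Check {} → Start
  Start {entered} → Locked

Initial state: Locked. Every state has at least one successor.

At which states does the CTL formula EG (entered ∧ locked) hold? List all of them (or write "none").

States satisfying entered ∧ locked: {Fail}.
States satisfying EG (entered ∧ locked): {Fail}.

{Fail}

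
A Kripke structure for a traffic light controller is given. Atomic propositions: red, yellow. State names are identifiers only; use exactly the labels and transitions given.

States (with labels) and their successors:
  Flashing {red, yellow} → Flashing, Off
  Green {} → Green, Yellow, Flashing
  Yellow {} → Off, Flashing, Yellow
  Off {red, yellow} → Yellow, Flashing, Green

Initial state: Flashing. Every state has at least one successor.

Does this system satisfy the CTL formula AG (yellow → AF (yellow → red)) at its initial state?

States satisfying yellow → AF (yellow → red): {Flashing, Green, Yellow, Off}.
States satisfying AG (yellow → AF (yellow → red)): {Flashing, Green, Yellow, Off}.
Every state reachable from Flashing satisfies yellow → AF (yellow → red).
Flashing ∈ Sat(AG (yellow → AF (yellow → red))).

Yes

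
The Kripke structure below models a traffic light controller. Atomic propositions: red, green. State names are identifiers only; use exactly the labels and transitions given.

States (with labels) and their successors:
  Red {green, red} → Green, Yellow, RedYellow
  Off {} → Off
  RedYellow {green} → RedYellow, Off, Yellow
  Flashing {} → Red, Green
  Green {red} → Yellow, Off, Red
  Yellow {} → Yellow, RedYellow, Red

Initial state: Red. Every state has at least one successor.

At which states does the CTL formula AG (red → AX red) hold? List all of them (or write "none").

States satisfying red → AX red: {Off, RedYellow, Flashing, Yellow}.
States satisfying AG (red → AX red): {Off}.

{Off}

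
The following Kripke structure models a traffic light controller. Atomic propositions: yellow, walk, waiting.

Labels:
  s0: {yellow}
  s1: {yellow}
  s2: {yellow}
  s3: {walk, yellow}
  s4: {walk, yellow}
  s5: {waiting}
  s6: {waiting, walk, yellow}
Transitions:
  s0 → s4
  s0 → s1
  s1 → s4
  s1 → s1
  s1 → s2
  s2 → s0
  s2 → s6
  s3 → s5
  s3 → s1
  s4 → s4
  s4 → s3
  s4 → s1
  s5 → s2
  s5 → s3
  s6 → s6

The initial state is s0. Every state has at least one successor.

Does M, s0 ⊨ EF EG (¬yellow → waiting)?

Holds

States satisfying EG (¬yellow → waiting): {s0, s1, s2, s3, s4, s5, s6}.
States satisfying EF EG (¬yellow → waiting): {s0, s1, s2, s3, s4, s5, s6}.
Some path from s0 reaches a state where EG (¬yellow → waiting) holds.
s0 ∈ Sat(EF EG (¬yellow → waiting)).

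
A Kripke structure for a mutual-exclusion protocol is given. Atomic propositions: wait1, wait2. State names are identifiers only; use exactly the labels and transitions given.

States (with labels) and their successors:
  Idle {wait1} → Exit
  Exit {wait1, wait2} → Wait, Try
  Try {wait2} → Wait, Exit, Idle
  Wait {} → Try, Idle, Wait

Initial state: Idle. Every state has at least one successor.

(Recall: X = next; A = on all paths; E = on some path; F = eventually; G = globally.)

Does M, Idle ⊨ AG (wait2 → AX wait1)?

States satisfying wait2 → AX wait1: {Idle, Wait}.
States satisfying AG (wait2 → AX wait1): ∅.
Exit is reachable from Idle and violates wait2 → AX wait1, so AG fails at Idle.
Idle ∉ Sat(AG (wait2 → AX wait1)).

No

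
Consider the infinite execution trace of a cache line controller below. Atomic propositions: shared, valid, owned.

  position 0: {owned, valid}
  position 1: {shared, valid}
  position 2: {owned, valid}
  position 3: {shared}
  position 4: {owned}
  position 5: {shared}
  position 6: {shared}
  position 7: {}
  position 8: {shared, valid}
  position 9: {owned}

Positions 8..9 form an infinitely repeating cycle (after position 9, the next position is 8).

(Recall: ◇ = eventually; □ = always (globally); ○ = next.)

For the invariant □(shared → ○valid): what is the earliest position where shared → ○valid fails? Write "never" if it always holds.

Check shared → ○valid at each position in order: 0 ✓, 1 ✓, 2 ✓.
At position 3 the labels are {shared} and the next position 4 has {owned}, so shared → ○valid is false there. This is the first violation.

3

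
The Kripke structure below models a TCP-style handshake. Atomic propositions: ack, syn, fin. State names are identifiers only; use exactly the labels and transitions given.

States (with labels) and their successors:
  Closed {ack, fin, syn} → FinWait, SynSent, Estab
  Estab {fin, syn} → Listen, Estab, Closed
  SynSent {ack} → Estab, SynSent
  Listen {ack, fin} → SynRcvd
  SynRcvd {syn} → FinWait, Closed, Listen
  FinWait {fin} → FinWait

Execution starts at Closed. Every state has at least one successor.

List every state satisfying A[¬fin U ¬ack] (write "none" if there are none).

{Estab, SynRcvd, FinWait}

States satisfying ¬fin: {SynSent, SynRcvd}.
States satisfying ¬ack: {Estab, SynRcvd, FinWait}.
States satisfying A[¬fin U ¬ack]: {Estab, SynRcvd, FinWait}.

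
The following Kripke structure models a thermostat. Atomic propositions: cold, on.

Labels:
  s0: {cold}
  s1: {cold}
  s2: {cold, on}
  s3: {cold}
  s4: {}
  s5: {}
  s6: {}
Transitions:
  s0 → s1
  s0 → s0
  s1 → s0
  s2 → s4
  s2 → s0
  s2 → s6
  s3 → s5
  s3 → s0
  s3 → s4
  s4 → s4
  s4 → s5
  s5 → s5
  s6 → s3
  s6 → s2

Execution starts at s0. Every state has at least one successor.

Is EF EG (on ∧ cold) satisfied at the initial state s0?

Does not hold

States satisfying EG (on ∧ cold): ∅.
States satisfying EF EG (on ∧ cold): ∅.
No suitable path/successor from s0 witnesses the formula.
s0 ∉ Sat(EF EG (on ∧ cold)).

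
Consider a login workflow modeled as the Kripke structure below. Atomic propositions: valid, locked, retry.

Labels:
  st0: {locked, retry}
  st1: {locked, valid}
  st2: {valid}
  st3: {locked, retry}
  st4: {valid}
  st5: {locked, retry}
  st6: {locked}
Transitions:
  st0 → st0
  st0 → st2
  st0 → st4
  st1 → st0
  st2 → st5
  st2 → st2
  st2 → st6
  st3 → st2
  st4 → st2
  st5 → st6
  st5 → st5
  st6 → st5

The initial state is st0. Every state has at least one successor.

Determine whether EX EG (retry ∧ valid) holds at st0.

Does not hold

States satisfying EG (retry ∧ valid): ∅.
States satisfying EX EG (retry ∧ valid): ∅.
No suitable path/successor from st0 witnesses the formula.
st0 ∉ Sat(EX EG (retry ∧ valid)).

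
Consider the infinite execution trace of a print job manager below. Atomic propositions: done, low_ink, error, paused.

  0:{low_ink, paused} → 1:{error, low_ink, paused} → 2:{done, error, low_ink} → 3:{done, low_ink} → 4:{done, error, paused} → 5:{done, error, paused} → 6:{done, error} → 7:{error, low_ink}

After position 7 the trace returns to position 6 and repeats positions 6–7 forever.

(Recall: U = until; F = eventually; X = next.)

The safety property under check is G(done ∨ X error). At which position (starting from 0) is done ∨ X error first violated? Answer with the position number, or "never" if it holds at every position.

never

done ∨ X error holds at every position 0..7, and those are all the positions the trace ever visits, so the invariant G(done ∨ X error) is never violated.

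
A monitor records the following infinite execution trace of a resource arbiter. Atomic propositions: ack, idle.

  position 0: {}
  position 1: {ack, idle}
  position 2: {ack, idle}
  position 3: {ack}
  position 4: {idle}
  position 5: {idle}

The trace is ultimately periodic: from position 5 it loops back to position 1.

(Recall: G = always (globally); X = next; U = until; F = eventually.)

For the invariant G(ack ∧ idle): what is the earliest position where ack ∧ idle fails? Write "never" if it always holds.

At position 0 the labels are {}, so ack ∧ idle is false there. This is the first violation.

0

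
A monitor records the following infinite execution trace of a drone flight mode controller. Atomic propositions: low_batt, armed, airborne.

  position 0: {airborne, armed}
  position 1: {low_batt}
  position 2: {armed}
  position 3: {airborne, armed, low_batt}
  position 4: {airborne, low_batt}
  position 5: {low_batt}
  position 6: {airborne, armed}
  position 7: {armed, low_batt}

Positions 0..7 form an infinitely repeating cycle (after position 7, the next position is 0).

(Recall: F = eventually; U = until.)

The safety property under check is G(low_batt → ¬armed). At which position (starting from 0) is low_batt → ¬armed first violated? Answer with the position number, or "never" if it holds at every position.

Check low_batt → ¬armed at each position in order: 0 ✓, 1 ✓, 2 ✓.
At position 3 the labels are {airborne, armed, low_batt}, so low_batt → ¬armed is false there. This is the first violation.

3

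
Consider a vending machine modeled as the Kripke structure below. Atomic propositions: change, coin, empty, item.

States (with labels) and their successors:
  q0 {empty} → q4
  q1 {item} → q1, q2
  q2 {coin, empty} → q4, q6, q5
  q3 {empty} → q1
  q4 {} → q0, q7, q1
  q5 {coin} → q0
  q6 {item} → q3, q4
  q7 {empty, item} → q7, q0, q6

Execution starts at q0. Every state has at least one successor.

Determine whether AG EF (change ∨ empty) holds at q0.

Yes

States satisfying EF (change ∨ empty): {q0, q1, q2, q3, q4, q5, q6, q7}.
States satisfying AG EF (change ∨ empty): {q0, q1, q2, q3, q4, q5, q6, q7}.
Every state reachable from q0 satisfies EF (change ∨ empty).
q0 ∈ Sat(AG EF (change ∨ empty)).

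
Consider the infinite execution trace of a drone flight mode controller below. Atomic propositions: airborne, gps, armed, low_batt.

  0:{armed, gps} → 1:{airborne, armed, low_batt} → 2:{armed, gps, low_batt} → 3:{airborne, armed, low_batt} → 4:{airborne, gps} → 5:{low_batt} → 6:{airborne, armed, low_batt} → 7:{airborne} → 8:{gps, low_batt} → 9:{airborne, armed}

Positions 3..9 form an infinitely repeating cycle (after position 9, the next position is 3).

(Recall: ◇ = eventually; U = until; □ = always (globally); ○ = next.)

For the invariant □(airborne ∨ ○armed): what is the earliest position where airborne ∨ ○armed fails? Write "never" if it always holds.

airborne ∨ ○armed holds at every position 0..9, and those are all the positions the trace ever visits, so the invariant □(airborne ∨ ○armed) is never violated.

never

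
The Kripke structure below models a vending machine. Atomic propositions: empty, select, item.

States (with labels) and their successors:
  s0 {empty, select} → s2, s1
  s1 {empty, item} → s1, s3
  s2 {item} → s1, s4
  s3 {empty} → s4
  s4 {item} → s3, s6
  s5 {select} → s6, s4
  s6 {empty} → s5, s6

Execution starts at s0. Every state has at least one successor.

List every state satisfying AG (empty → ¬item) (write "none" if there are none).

{s3, s4, s5, s6}

States satisfying empty → ¬item: {s0, s2, s3, s4, s5, s6}.
States satisfying AG (empty → ¬item): {s3, s4, s5, s6}.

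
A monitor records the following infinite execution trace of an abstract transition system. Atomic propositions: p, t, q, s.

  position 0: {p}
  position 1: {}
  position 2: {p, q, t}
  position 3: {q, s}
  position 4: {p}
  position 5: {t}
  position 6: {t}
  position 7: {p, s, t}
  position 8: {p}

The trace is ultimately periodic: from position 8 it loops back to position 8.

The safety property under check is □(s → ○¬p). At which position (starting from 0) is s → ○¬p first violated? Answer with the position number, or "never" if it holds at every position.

Check s → ○¬p at each position in order: 0 ✓, 1 ✓, 2 ✓.
At position 3 the labels are {q, s} and the next position 4 has {p}, so s → ○¬p is false there. This is the first violation.

3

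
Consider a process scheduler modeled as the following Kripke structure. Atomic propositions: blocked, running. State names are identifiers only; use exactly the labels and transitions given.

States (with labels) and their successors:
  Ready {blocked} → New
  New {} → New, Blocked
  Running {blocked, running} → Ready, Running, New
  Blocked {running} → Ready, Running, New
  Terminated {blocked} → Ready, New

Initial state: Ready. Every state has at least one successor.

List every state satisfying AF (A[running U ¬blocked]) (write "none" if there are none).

States satisfying A[running U ¬blocked]: {New, Blocked}.
States satisfying AF (A[running U ¬blocked]): {Ready, New, Blocked, Terminated}.

{Ready, New, Blocked, Terminated}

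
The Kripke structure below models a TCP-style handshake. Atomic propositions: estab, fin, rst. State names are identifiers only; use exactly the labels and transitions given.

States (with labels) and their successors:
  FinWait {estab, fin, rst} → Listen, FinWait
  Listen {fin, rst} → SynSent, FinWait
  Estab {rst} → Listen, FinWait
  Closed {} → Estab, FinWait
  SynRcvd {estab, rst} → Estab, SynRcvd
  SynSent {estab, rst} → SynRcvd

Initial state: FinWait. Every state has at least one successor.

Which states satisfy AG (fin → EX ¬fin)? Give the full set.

States satisfying fin → EX ¬fin: {Listen, Estab, Closed, SynRcvd, SynSent}.
States satisfying AG (fin → EX ¬fin): ∅.

none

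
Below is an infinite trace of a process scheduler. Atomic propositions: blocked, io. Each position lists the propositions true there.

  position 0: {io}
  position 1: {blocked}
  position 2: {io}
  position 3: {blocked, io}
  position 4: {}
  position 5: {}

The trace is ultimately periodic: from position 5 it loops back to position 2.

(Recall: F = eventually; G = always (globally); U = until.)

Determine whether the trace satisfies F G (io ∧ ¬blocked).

G (io ∧ ¬blocked) is false at every position 0..5, so it never becomes true and F G (io ∧ ¬blocked) fails.

Violated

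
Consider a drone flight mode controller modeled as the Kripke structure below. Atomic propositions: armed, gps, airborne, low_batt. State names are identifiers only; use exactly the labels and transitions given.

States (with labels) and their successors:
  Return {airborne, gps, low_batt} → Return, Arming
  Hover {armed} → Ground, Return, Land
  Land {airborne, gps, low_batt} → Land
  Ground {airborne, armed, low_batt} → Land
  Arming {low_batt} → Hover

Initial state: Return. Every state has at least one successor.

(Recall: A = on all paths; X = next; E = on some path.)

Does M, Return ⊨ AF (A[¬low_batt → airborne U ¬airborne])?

No

States satisfying A[¬low_batt → airborne U ¬airborne]: {Hover, Arming}.
States satisfying AF (A[¬low_batt → airborne U ¬airborne]): {Hover, Arming}.
There is a path from Return along which A[¬low_batt → airborne U ¬airborne] never holds.
Return ∉ Sat(AF (A[¬low_batt → airborne U ¬airborne])).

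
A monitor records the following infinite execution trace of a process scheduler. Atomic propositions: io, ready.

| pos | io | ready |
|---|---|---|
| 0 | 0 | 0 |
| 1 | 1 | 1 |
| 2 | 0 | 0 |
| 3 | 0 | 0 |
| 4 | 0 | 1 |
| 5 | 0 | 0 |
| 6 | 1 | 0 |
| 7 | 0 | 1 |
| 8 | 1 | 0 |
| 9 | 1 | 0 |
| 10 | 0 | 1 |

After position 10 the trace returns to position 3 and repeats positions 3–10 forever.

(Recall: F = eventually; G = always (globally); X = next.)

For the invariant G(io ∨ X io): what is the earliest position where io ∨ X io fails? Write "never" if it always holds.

2

Check io ∨ X io at each position in order: 0 ✓, 1 ✓.
At position 2 the labels are {} and the next position 3 has {}, so io ∨ X io is false there. This is the first violation.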